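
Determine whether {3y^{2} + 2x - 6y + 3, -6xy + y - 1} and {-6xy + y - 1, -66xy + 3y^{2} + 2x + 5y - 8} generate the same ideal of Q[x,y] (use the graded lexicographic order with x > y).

Two ideals are equal iff their reduced Gröbner bases coincide (the reduced basis is unique for a fixed ordering).
Buchberger on the first generating set:
f_1 = 3y^{2} + 2x - 6y + 3, LT = y^{2}.
f_2 = -6xy + y - 1, LT = xy.

S(f_1,f_2): lcm = xy^{2}. S = \tfrac{2}{3}x^{2} - 2xy + \tfrac{1}{6}y^{2} + x - \tfrac{1}{6}y.
  leading term x^{2}: no divisor's leading term divides it; move \tfrac{2}{3}x^{2} to the remainder.
  leading term xy: subtract (\tfrac{1}{3})·f_2 from -2xy + \tfrac{1}{6}y^{2} + x - \tfrac{1}{6}y → \tfrac{1}{6}y^{2} + x - \tfrac{1}{2}y + \tfrac{1}{3}
  leading term y^{2}: subtract (\tfrac{1}{18})·f_1 from \tfrac{1}{6}y^{2} + x - \tfrac{1}{2}y + \tfrac{1}{3} → \tfrac{8}{9}x - \tfrac{1}{6}y + \tfrac{1}{6}
  leading term x: no divisor's leading term divides it; move \tfrac{8}{9}x to the remainder.
  leading term y: no divisor's leading term divides it; move -\tfrac{1}{6}y to the remainder.
  leading term 1: no divisor's leading term divides it; move \tfrac{1}{6} to the remainder.
  remainder \tfrac{2}{3}x^{2} + \tfrac{8}{9}x - \tfrac{1}{6}y + \tfrac{1}{6} ≠ 0; add g_3 = \tfrac{2}{3}x^{2} + \tfrac{8}{9}x - \tfrac{1}{6}y + \tfrac{1}{6} to the basis.

The other S-polynomials (S(f_1,g_3), S(f_2,g_3)) all reduce to 0 modulo the current basis, so we have a Gröbner basis.
Inter-reduce: drop elements whose leading term is divisible by another's, tail-reduce, and make monic.
Reduced Gröbner basis: {x^{2} + \tfrac{4}{3}x - \tfrac{1}{4}y + \tfrac{1}{4}, xy - \tfrac{1}{6}y + \tfrac{1}{6}, y^{2} + \tfrac{2}{3}x - 2y + 1}.

Buchberger on the second generating set:
h_1 = -6xy + y - 1, LT = xy.
h_2 = -66xy + 3y^{2} + 2x + 5y - 8, LT = xy.

S(h_1,h_2): lcm = xy. S = \tfrac{1}{22}y^{2} + \tfrac{1}{33}x - \tfrac{1}{11}y + \tfrac{1}{22}.
  leading term y^{2}: no divisor's leading term divides it; move \tfrac{1}{22}y^{2} to the remainder.
  leading term x: no divisor's leading term divides it; move \tfrac{1}{33}x to the remainder.
  leading term y: no divisor's leading term divides it; move -\tfrac{1}{11}y to the remainder.
  leading term 1: no divisor's leading term divides it; move \tfrac{1}{22} to the remainder.
  remainder \tfrac{1}{22}y^{2} + \tfrac{1}{33}x - \tfrac{1}{11}y + \tfrac{1}{22} ≠ 0; add k_3 = \tfrac{1}{22}y^{2} + \tfrac{1}{33}x - \tfrac{1}{11}y + \tfrac{1}{22} to the basis.

S(h_1,k_3): lcm = xy^{2}. S = -\tfrac{2}{3}x^{2} + 2xy - \tfrac{1}{6}y^{2} - x + \tfrac{1}{6}y.
  leading term x^{2}: no divisor's leading term divides it; move -\tfrac{2}{3}x^{2} to the remainder.
  leading term xy: subtract (-\tfrac{1}{3})·h_1 from 2xy - \tfrac{1}{6}y^{2} - x + \tfrac{1}{6}y → -\tfrac{1}{6}y^{2} - x + \tfrac{1}{2}y - \tfrac{1}{3}
  leading term y^{2}: subtract (-\tfrac{11}{3})·k_3 from -\tfrac{1}{6}y^{2} - x + \tfrac{1}{2}y - \tfrac{1}{3} → -\tfrac{8}{9}x + \tfrac{1}{6}y - \tfrac{1}{6}
  leading term x: no divisor's leading term divides it; move -\tfrac{8}{9}x to the remainder.
  leading term y: no divisor's leading term divides it; move \tfrac{1}{6}y to the remainder.
  leading term 1: no divisor's leading term divides it; move -\tfrac{1}{6} to the remainder.
  remainder -\tfrac{2}{3}x^{2} - \tfrac{8}{9}x + \tfrac{1}{6}y - \tfrac{1}{6} ≠ 0; add k_4 = -\tfrac{2}{3}x^{2} - \tfrac{8}{9}x + \tfrac{1}{6}y - \tfrac{1}{6} to the basis.

The other S-polynomials (S(h_2,k_3), S(h_1,k_4), S(h_2,k_4), S(k_3,k_4)) all reduce to 0 modulo the current basis, so we have a Gröbner basis.
Inter-reduce: drop elements whose leading term is divisible by another's, tail-reduce, and make monic.
Reduced Gröbner basis: {x^{2} + \tfrac{4}{3}x - \tfrac{1}{4}y + \tfrac{1}{4}, xy - \tfrac{1}{6}y + \tfrac{1}{6}, y^{2} + \tfrac{2}{3}x - 2y + 1}.

These coincide, so the ideals are equal.
The choice of monomial ordering does not affect the verdict — as long as both bases are computed under the same ordering, their equality decides ideal equality.

Yes, the ideals are equal.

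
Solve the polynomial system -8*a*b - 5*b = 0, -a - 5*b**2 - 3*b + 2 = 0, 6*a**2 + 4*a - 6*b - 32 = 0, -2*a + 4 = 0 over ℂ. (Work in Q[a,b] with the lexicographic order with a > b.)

{(2, 0)}

Compute a lex Gröbner basis by Buchberger's algorithm.
f_1 = -8*a*b - 5*b, LT = a*b.
f_2 = -a - 5*b**2 - 3*b + 2, LT = a.
f_3 = 6*a**2 + 4*a - 6*b - 32, LT = a**2.
f_4 = -2*a + 4, LT = a.

S(f_1,f_2): lcm = a*b. S = -5*b**3 - 3*b**2 + 21/8*b.
  leading term b**3: no divisor's leading term divides it; move -5*b**3 to the remainder.
  leading term b**2: no divisor's leading term divides it; move -3*b**2 to the remainder.
  leading term b: no divisor's leading term divides it; move 21/8*b to the remainder.
  remainder -5*b**3 - 3*b**2 + 21/8*b ≠ 0; add h_5 = -5*b**3 - 3*b**2 + 21/8*b to the basis.

S(f_1,f_3): lcm = a**2*b. S = -1/24*a*b + b**2 + 16/3*b.
  leading term a*b: subtract (1/192)·f_1 from -1/24*a*b + b**2 + 16/3*b → b**2 + 343/64*b
  leading term b**2: no divisor's leading term divides it; move b**2 to the remainder.
  leading term b: no divisor's leading term divides it; move 343/64*b to the remainder.
  remainder b**2 + 343/64*b ≠ 0; add h_6 = b**2 + 343/64*b to the basis.

S(f_1,f_4): lcm = a*b. S = 21/8*b.
  leading term b: no divisor's leading term divides it; move 21/8*b to the remainder.
  remainder 21/8*b ≠ 0; add h_7 = 21/8*b to the basis.

S(f_2,f_3): lcm = a**2. S = 5*a*b**2 + 3*a*b - 8/3*a + b + 16/3.
  leading term a*b**2: subtract (-5/8*b)·f_1 from 5*a*b**2 + 3*a*b - 8/3*a + b + 16/3 → 3*a*b - 8/3*a - 25/8*b**2 + b + 16/3
  leading term a*b: subtract (-3/8)·f_1 from 3*a*b - 8/3*a - 25/8*b**2 + b + 16/3 → -8/3*a - 25/8*b**2 - 7/8*b + 16/3
  leading term a: subtract (8/3)·f_2 from -8/3*a - 25/8*b**2 - 7/8*b + 16/3 → 245/24*b**2 + 57/8*b
  leading term b**2: subtract (245/24)·h_6 from 245/24*b**2 + 57/8*b → -73091/1536*b
  leading term b: subtract (-73091/4032)·h_7 from -73091/1536*b → 0
  remainder 0.

S(f_2,f_4): lcm = a. S = 5*b**2 + 3*b.
  leading term b**2: subtract (5)·h_6 from 5*b**2 + 3*b → -1523/64*b
  leading term b: subtract (-1523/168)·h_7 from -1523/64*b → 0
  remainder 0.

S(f_3,f_4): lcm = a**2. S = 8/3*a - b - 16/3.
  leading term a: subtract (-8/3)·f_2 from 8/3*a - b - 16/3 → -40/3*b**2 - 9*b
  leading term b**2: subtract (-40/3)·h_6 from -40/3*b**2 - 9*b → 1499/24*b
  leading term b: subtract (1499/63)·h_7 from 1499/24*b → 0
  remainder 0.

S(f_1,h_5): lcm = a*b**3. S = -3/5*a*b**2 + 21/40*a*b + 5/8*b**3.
  leading term a*b**2: subtract (3/40*b)·f_1 from -3/5*a*b**2 + 21/40*a*b + 5/8*b**3 → 21/40*a*b + 5/8*b**3 + 3/8*b**2
  leading term a*b: subtract (-21/320)·f_1 from 21/40*a*b + 5/8*b**3 + 3/8*b**2 → 5/8*b**3 + 3/8*b**2 - 21/64*b
  leading term b**3: subtract (-1/8)·h_5 from 5/8*b**3 + 3/8*b**2 - 21/64*b → 0
  remainder 0.

S(f_2,h_5): leading monomials are coprime, so the S-polynomial reduces to 0 (Buchberger's first criterion).
S(f_3,h_5): leading monomials are coprime, so the S-polynomial reduces to 0 (Buchberger's first criterion).
S(f_4,h_5): leading monomials are coprime, so the S-polynomial reduces to 0 (Buchberger's first criterion).
S(f_1,h_6): lcm = a*b**2. S = -343/64*a*b + 5/8*b**2.
  leading term a*b: subtract (343/512)·f_1 from -343/64*a*b + 5/8*b**2 → 5/8*b**2 + 1715/512*b
  leading term b**2: subtract (5/8)·h_6 from 5/8*b**2 + 1715/512*b → 0
  remainder 0.

S(f_2,h_6): leading monomials are coprime, so the S-polynomial reduces to 0 (Buchberger's first criterion).
S(f_3,h_6): leading monomials are coprime, so the S-polynomial reduces to 0 (Buchberger's first criterion).
S(f_4,h_6): leading monomials are coprime, so the S-polynomial reduces to 0 (Buchberger's first criterion).
S(h_5,h_6): lcm = b**3. S = -1523/320*b**2 - 21/40*b.
  leading term b**2: subtract (-1523/320)·h_6 from -1523/320*b**2 - 21/40*b → 511637/20480*b
  leading term b: subtract (73091/7680)·h_7 from 511637/20480*b → 0
  remainder 0.

S(f_1,h_7): lcm = a*b. S = 5/8*b.
  leading term b: subtract (5/21)·h_7 from 5/8*b → 0
  remainder 0.

S(f_2,h_7): leading monomials are coprime, so the S-polynomial reduces to 0 (Buchberger's first criterion).
S(f_3,h_7): leading monomials are coprime, so the S-polynomial reduces to 0 (Buchberger's first criterion).
S(f_4,h_7): leading monomials are coprime, so the S-polynomial reduces to 0 (Buchberger's first criterion).
S(h_5,h_7): lcm = b**3. S = 3/5*b**2 - 21/40*b.
  leading term b**2: subtract (3/5)·h_6 from 3/5*b**2 - 21/40*b → -1197/320*b
  leading term b: subtract (-57/40)·h_7 from -1197/320*b → 0
  remainder 0.

S(h_6,h_7): lcm = b**2. S = 343/64*b.
  leading term b: subtract (49/24)·h_7 from 343/64*b → 0
  remainder 0.

Every S-polynomial of the final basis reduces to 0, so we have a Gröbner basis.
Inter-reduce: drop elements whose leading term is divisible by another's, tail-reduce, and make monic.
Reduced Gröbner basis: {a - 2, b}.

From the last basis element, b = 0, so b takes values in {0}. Each choice, substituted upward through the basis, yields the corresponding point(s) of the solution set.
  b = 0: the earlier basis element becomes a - 2 = 0, giving a = 2 — point (2, 0).
Check: every point annihilates each of the original generators.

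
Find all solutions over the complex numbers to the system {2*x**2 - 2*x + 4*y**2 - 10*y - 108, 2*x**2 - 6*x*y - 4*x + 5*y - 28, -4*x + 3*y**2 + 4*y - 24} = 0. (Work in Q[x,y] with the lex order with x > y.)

Compute a lex Gröbner basis by Buchberger's algorithm.
f_1 = 2*x**2 - 2*x + 4*y**2 - 10*y - 108, LT = x**2.
f_2 = 2*x**2 - 6*x*y - 4*x + 5*y - 28, LT = x**2.
f_3 = -4*x + 3*y**2 + 4*y - 24, LT = x.

S(f_1,f_2): lcm = x**2. S = 3*x*y + x + 2*y**2 - 15/2*y - 40.
  leading term x*y: subtract (-3/4*y)·f_3 from 3*x*y + x + 2*y**2 - 15/2*y - 40 → x + 9/4*y**3 + 5*y**2 - 51/2*y - 40
  leading term x: subtract (-1/4)·f_3 from x + 9/4*y**3 + 5*y**2 - 51/2*y - 40 → 9/4*y**3 + 23/4*y**2 - 49/2*y - 46
  leading term y**3: no divisor's leading term divides it; move 9/4*y**3 to the remainder.
  leading term y**2: no divisor's leading term divides it; move 23/4*y**2 to the remainder.
  leading term y: no divisor's leading term divides it; move -49/2*y to the remainder.
  leading term 1: no divisor's leading term divides it; move -46 to the remainder.
  remainder 9/4*y**3 + 23/4*y**2 - 49/2*y - 46 ≠ 0; add h_4 = 9/4*y**3 + 23/4*y**2 - 49/2*y - 46 to the basis.

S(f_1,f_3): lcm = x**2. S = 3/4*x*y**2 + x*y - 7*x + 2*y**2 - 5*y - 54.
  leading term x*y**2: subtract (-3/16*y**2)·f_3 from 3/4*x*y**2 + x*y - 7*x + 2*y**2 - 5*y - 54 → x*y - 7*x + 9/16*y**4 + 3/4*y**3 - 5/2*y**2 - 5*y - 54
  leading term x*y: subtract (-1/4*y)·f_3 from x*y - 7*x + 9/16*y**4 + 3/4*y**3 - 5/2*y**2 - 5*y - 54 → -7*x + 9/16*y**4 + 3/2*y**3 - 3/2*y**2 - 11*y - 54
  leading term x: subtract (7/4)·f_3 from -7*x + 9/16*y**4 + 3/2*y**3 - 3/2*y**2 - 11*y - 54 → 9/16*y**4 + 3/2*y**3 - 27/4*y**2 - 18*y - 12
  leading term y**4: subtract (1/4*y)·h_4 from 9/16*y**4 + 3/2*y**3 - 27/4*y**2 - 18*y - 12 → 1/16*y**3 - 5/8*y**2 - 13/2*y - 12
  leading term y**3: subtract (1/36)·h_4 from 1/16*y**3 - 5/8*y**2 - 13/2*y - 12 → -113/144*y**2 - 419/72*y - 193/18
  leading term y**2: no divisor's leading term divides it; move -113/144*y**2 to the remainder.
  leading term y: no divisor's leading term divides it; move -419/72*y to the remainder.
  leading term 1: no divisor's leading term divides it; move -193/18 to the remainder.
  remainder -113/144*y**2 - 419/72*y - 193/18 ≠ 0; add h_5 = -113/144*y**2 - 419/72*y - 193/18 to the basis.

S(h_4,h_5): lcm = y**3. S = -4943/1017*y**2 - 24970/1017*y - 184/9.
  leading term y**2: subtract (79088/12769)·h_5 from -4943/1017*y**2 - 24970/1017*y - 184/9 → 146736/12769*y + 586944/12769
  leading term y: no divisor's leading term divides it; move 146736/12769*y to the remainder.
  leading term 1: no divisor's leading term divides it; move 586944/12769 to the remainder.
  remainder 146736/12769*y + 586944/12769 ≠ 0; add h_6 = 146736/12769*y + 586944/12769 to the basis.

The other S-polynomials (S(f_2,f_3), S(f_1,h_4), S(f_2,h_4), S(f_3,h_4), S(f_1,h_5), S(f_2,h_5), S(f_3,h_5), S(f_1,h_6), S(f_2,h_6), S(f_3,h_6), S(h_4,h_6), S(h_5,h_6)) all reduce to 0 modulo the current basis, so we have a Gröbner basis.
Inter-reduce: drop elements whose leading term is divisible by another's, tail-reduce, and make monic.
Reduced Gröbner basis: {x - 2, y + 4}.

Since the basis is lex-ordered, y + 4 is univariate in y. Its roots are {-4}. Back-substituting each root into the other basis elements fixes the other coordinates.
  y = -4: the earlier basis element becomes x - 2 = 0, giving x = 2 — point (2, -4).
This is the nonlinear analogue of row-reducing a linear system.

{(2, -4)}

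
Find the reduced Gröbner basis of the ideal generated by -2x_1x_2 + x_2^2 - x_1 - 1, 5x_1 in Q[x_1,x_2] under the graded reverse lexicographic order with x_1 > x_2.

G = {x_2^2 - 1, x_1}

f_1 = -2x_1x_2 + x_2^2 - x_1 - 1, LT = x_1x_2.
f_2 = 5x_1, LT = x_1.

S(f_1,f_2): lcm = x_1x_2. S = -1/2x_2^2 + 1/2x_1 + 1/2.
  reduce S modulo (f_1, f_2):
  remainder -1/2x_2^2 + 1/2 ≠ 0; add g_3 = -1/2x_2^2 + 1/2 to the basis.

The other S-polynomials (S(f_1,g_3), S(f_2,g_3)) all reduce to 0 modulo the current basis, so we have a Gröbner basis.
Inter-reduce: drop elements whose leading term is divisible by another's, tail-reduce, and make monic.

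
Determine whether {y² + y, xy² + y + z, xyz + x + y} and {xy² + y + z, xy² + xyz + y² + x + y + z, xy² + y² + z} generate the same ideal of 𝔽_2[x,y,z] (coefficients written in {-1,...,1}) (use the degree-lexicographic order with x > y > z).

Yes, the ideals are equal.

Two ideals are equal iff their reduced Gröbner bases coincide (the reduced basis is unique for a fixed ordering).
Buchberger on the first generating set:
f_1 = y² + y, LT = y².
f_2 = xy² + y + z, LT = xy².
f_3 = xyz + x + y, LT = xyz.

S(f_1,f_2): lcm = xy². S = xy + y + z.
  reduce S modulo (f_1, f_2, f_3):
  remainder xy + y + z ≠ 0; add g_4 = xy + y + z to the basis.

S(f_1,f_3): lcm = xy²z. S = xyz + xy + y².
  reduce S modulo (f_1, f_2, f_3, g_4):
  remainder x + y + z ≠ 0; add g_5 = x + y + z to the basis.

S(f_2,f_3): lcm = xy²z. S = xy + y² + yz + z².
  reduce S modulo (f_1, f_2, f_3, g_4, g_5):
  remainder yz + z² + z ≠ 0; add g_6 = yz + z² + z to the basis.

S(f_1,g_4): lcm = xy². S = xy + y² + yz.
  reduce S modulo (f_1, f_2, f_3, g_4, g_5, g_6):
  remainder z² ≠ 0; add g_7 = z² to the basis.

The other S-polynomials (S(f_2,g_4), S(f_3,g_4), S(f_1,g_5), S(f_2,g_5), S(f_3,g_5), S(g_4,g_5), S(f_1,g_6), S(f_2,g_6), S(f_3,g_6), S(g_4,g_6), S(g_5,g_6), S(f_1,g_7), S(f_2,g_7), S(f_3,g_7), S(g_4,g_7), S(g_5,g_7), S(g_6,g_7)) all reduce to 0 modulo the current basis, so we have a Gröbner basis.
Inter-reduce: drop elements whose leading term is divisible by another's, tail-reduce, and make monic.
Reduced Gröbner basis: {y² + y, yz + z, z², x + y + z}.

Buchberger on the second generating set:
h_1 = xy² + y + z, LT = xy².
h_2 = xy² + xyz + y² + x + y + z, LT = xy².
h_3 = xy² + y² + z, LT = xy².

S(h_1,h_2): lcm = xy². S = xyz + y² + x.
  reduce S modulo (h_1, h_2, h_3):
  remainder xyz + y² + x ≠ 0; add k_4 = xyz + y² + x to the basis.

S(h_1,h_3): lcm = xy². S = y² + y.
  reduce S modulo (h_1, h_2, h_3, k_4):
  remainder y² + y ≠ 0; add k_5 = y² + y to the basis.

S(h_1,k_4): lcm = xy²z. S = y³ + xy + yz + z².
  reduce S modulo (h_1, h_2, h_3, k_4, k_5):
  remainder xy + yz + z² + y ≠ 0; add k_6 = xy + yz + z² + y to the basis.

S(h_1,k_5): lcm = xy². S = xy + y + z.
  reduce S modulo (h_1, h_2, h_3, k_4, k_5, k_6):
  remainder yz + z² + z ≠ 0; add k_7 = yz + z² + z to the basis.

S(k_4,k_5): lcm = xy²z. S = xyz + y³ + xy.
  reduce S modulo (h_1, h_2, h_3, k_4, k_5, k_6, k_7):
  remainder x + y + z ≠ 0; add k_8 = x + y + z to the basis.

S(h_1,k_6): lcm = xy². S = y²z + yz² + y² + y + z.
  reduce S modulo (h_1, h_2, h_3, k_4, k_5, k_6, k_7, k_8):
  remainder z³ ≠ 0; add k_9 = z³ to the basis.

S(h_1,k_7): lcm = xy²z. S = xyz² + xyz + yz + z².
  reduce S modulo (h_1, h_2, h_3, k_4, k_5, k_6, k_7, k_8, k_9):
  remainder z² ≠ 0; add k_10 = z² to the basis.

The other S-polynomials (S(h_2,h_3), S(h_2,k_4), S(h_3,k_4), S(h_2,k_5), S(h_3,k_5), S(h_2,k_6), S(h_3,k_6), S(k_4,k_6), S(k_5,k_6), S(h_2,k_7), S(h_3,k_7), S(k_4,k_7), S(k_5,k_7), S(k_6,k_7), S(h_1,k_8), S(h_2,k_8), S(h_3,k_8), S(k_4,k_8), S(k_5,k_8), S(k_6,k_8), S(k_7,k_8), S(h_1,k_9), S(h_2,k_9), S(h_3,k_9), S(k_4,k_9), S(k_5,k_9), S(k_6,k_9), S(k_7,k_9), S(k_8,k_9), S(h_1,k_10), S(h_2,k_10), S(h_3,k_10), S(k_4,k_10), S(k_5,k_10), S(k_6,k_10), S(k_7,k_10), S(k_8,k_10), S(k_9,k_10)) all reduce to 0 modulo the current basis, so we have a Gröbner basis.
Inter-reduce: drop elements whose leading term is divisible by another's, tail-reduce, and make monic.
Reduced Gröbner basis: {y² + y, yz + z, z², x + y + z}.

Same reduced basis, so the two generating sets span the same ideal.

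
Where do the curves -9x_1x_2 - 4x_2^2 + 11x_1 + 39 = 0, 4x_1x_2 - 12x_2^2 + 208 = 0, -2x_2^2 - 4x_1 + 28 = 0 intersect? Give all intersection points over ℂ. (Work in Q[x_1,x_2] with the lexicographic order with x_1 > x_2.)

{(-1, 4)}

Compute a lex Gröbner basis by Buchberger's algorithm.
f_1 = -9x_1x_2 + 11x_1 - 4x_2^2 + 39, LT = x_1x_2.
f_2 = 4x_1x_2 - 12x_2^2 + 208, LT = x_1x_2.
f_3 = -4x_1 - 2x_2^2 + 28, LT = x_1.

S(f_1,f_2): lcm = x_1x_2. S = -11/9x_1 + 31/9x_2^2 - 169/3.
  leading term x_1: subtract (11/36)·f_3 from -11/9x_1 + 31/9x_2^2 - 169/3 → 73/18x_2^2 - 584/9
  leading term x_2^2: no divisor's leading term divides it; move 73/18x_2^2 to the remainder.
  leading term 1: no divisor's leading term divides it; move -584/9 to the remainder.
  remainder 73/18x_2^2 - 584/9 ≠ 0; add h_4 = 73/18x_2^2 - 584/9 to the basis.

S(f_1,f_3): lcm = x_1x_2. S = -11/9x_1 - 1/2x_2^3 + 4/9x_2^2 + 7x_2 - 13/3.
  leading term x_1: subtract (11/36)·f_3 from -11/9x_1 - 1/2x_2^3 + 4/9x_2^2 + 7x_2 - 13/3 → -1/2x_2^3 + 19/18x_2^2 + 7x_2 - 116/9
  leading term x_2^3: subtract (-9/73x_2)·h_4 from -1/2x_2^3 + 19/18x_2^2 + 7x_2 - 116/9 → 19/18x_2^2 - x_2 - 116/9
  leading term x_2^2: subtract (19/73)·h_4 from 19/18x_2^2 - x_2 - 116/9 → -x_2 + 4
  leading term x_2: no divisor's leading term divides it; move -x_2 to the remainder.
  leading term 1: no divisor's leading term divides it; move 4 to the remainder.
  remainder -x_2 + 4 ≠ 0; add h_5 = -x_2 + 4 to the basis.

The other S-polynomials (S(f_2,f_3), S(f_1,h_4), S(f_2,h_4), S(f_3,h_4), S(f_1,h_5), S(f_2,h_5), S(f_3,h_5), S(h_4,h_5)) all reduce to 0 modulo the current basis, so we have a Gröbner basis.
Inter-reduce: drop elements whose leading term is divisible by another's, tail-reduce, and make monic.
Reduced Gröbner basis: {x_1 + 1, x_2 - 4}.

A lex Gröbner basis eliminates variables successively. Here x_2 - 4 depends only on x_2, with roots {4}; lifting each root through the earlier basis elements recovers the full solutions.
  x_2 = 4: the earlier basis element becomes x_1 + 1 = 0, giving x_1 = -1 — point (-1, 4).
Check: every point annihilates each of the original generators.
Zero-dimensionality of the ideal guarantees finitely many solutions over ℂ.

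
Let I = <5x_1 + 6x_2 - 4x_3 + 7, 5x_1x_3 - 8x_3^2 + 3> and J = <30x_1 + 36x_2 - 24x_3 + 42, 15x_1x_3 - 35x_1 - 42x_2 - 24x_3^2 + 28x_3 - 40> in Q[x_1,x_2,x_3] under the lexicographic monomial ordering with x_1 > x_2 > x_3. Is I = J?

Yes, the ideals are equal.

Equality of ideals is decidable: compute both reduced Gröbner bases (unique for the ordering) and check whether they agree.
Buchberger on the first generating set:
f_1 = 5x_1 + 6x_2 - 4x_3 + 7, LT = x_1.
f_2 = 5x_1x_3 - 8x_3^2 + 3, LT = x_1x_3.

S(f_1,f_2): lcm = x_1x_3. S = 6/5x_2x_3 + 4/5x_3^2 + 7/5x_3 - 3/5.
  leading term x_2x_3: no divisor's leading term divides it; move 6/5x_2x_3 to the remainder.
  leading term x_3^2: no divisor's leading term divides it; move 4/5x_3^2 to the remainder.
  leading term x_3: no divisor's leading term divides it; move 7/5x_3 to the remainder.
  leading term 1: no divisor's leading term divides it; move -3/5 to the remainder.
  remainder 6/5x_2x_3 + 4/5x_3^2 + 7/5x_3 - 3/5 ≠ 0; add g_3 = 6/5x_2x_3 + 4/5x_3^2 + 7/5x_3 - 3/5 to the basis.

The other S-polynomials (S(f_1,g_3), S(f_2,g_3)) all reduce to 0 modulo the current basis, so we have a Gröbner basis.
Inter-reduce: drop elements whose leading term is divisible by another's, tail-reduce, and make monic.
Reduced Gröbner basis: {x_1 + 6/5x_2 - 4/5x_3 + 7/5, x_2x_3 + 2/3x_3^2 + 7/6x_3 - 1/2}.

Buchberger on the second generating set:
h_1 = 30x_1 + 36x_2 - 24x_3 + 42, LT = x_1.
h_2 = 15x_1x_3 - 35x_1 - 42x_2 - 24x_3^2 + 28x_3 - 40, LT = x_1x_3.

S(h_1,h_2): lcm = x_1x_3. S = 7/3x_1 + 6/5x_2x_3 + 14/5x_2 + 4/5x_3^2 - 7/15x_3 + 8/3.
  leading term x_1: subtract (7/90)·h_1 from 7/3x_1 + 6/5x_2x_3 + 14/5x_2 + 4/5x_3^2 - 7/15x_3 + 8/3 → 6/5x_2x_3 + 4/5x_3^2 + 7/5x_3 - 3/5
  leading term x_2x_3: no divisor's leading term divides it; move 6/5x_2x_3 to the remainder.
  leading term x_3^2: no divisor's leading term divides it; move 4/5x_3^2 to the remainder.
  leading term x_3: no divisor's leading term divides it; move 7/5x_3 to the remainder.
  leading term 1: no divisor's leading term divides it; move -3/5 to the remainder.
  remainder 6/5x_2x_3 + 4/5x_3^2 + 7/5x_3 - 3/5 ≠ 0; add k_3 = 6/5x_2x_3 + 4/5x_3^2 + 7/5x_3 - 3/5 to the basis.

The other S-polynomials (S(h_1,k_3), S(h_2,k_3)) all reduce to 0 modulo the current basis, so we have a Gröbner basis.
Inter-reduce: drop elements whose leading term is divisible by another's, tail-reduce, and make monic.
Reduced Gröbner basis: {x_1 + 6/5x_2 - 4/5x_3 + 7/5, x_2x_3 + 2/3x_3^2 + 7/6x_3 - 1/2}.

Same reduced basis, so the two generating sets span the same ideal.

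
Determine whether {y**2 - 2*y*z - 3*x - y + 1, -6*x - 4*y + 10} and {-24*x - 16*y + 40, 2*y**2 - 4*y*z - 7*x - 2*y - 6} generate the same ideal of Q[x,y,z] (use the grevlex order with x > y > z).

For a fixed monomial order, each ideal has a unique reduced Gröbner basis; comparing bases decides equality.
Buchberger on the first generating set:
f_1 = y**2 - 2*y*z - 3*x - y + 1, LT = y**2.
f_2 = -6*x - 4*y + 10, LT = x.

The S-polynomials (S(f_1,f_2)) all reduce to 0 modulo the current basis, so we have a Gröbner basis.
Inter-reduce: drop elements whose leading term is divisible by another's, tail-reduce, and make monic.
Reduced Gröbner basis: {y**2 - 2*y*z + y - 4, x + 2/3*y - 5/3}.

Buchberger on the second generating set:
h_1 = -24*x - 16*y + 40, LT = x.
h_2 = 2*y**2 - 4*y*z - 7*x - 2*y - 6, LT = y**2.

The S-polynomials (S(h_1,h_2)) all reduce to 0 modulo the current basis, so we have a Gröbner basis.
Inter-reduce: drop elements whose leading term is divisible by another's, tail-reduce, and make monic.
Reduced Gröbner basis: {y**2 - 2*y*z + 4/3*y - 53/6, x + 2/3*y - 5/3}.

The bases are distinct; the ideals are different.

No, the ideals differ.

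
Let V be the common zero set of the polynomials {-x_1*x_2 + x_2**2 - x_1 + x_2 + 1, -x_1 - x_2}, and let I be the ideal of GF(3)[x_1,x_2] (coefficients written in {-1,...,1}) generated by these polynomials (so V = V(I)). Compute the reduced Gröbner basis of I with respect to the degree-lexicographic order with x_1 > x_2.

G = {x_2**2 + x_2 - 1, x_1 + x_2}

f_1 = -x_1*x_2 + x_2**2 - x_1 + x_2 + 1, LT = x_1*x_2.
f_2 = -x_1 - x_2, LT = x_1.

S(f_1,f_2): lcm = x_1*x_2. S = x_2**2 + x_1 - x_2 - 1.
  reduce S modulo (f_1, f_2):
  remainder x_2**2 + x_2 - 1 ≠ 0; add g_3 = x_2**2 + x_2 - 1 to the basis.

The other S-polynomials (S(f_1,g_3), S(f_2,g_3)) all reduce to 0 modulo the current basis, so we have a Gröbner basis.
Inter-reduce: drop elements whose leading term is divisible by another's, tail-reduce, and make monic.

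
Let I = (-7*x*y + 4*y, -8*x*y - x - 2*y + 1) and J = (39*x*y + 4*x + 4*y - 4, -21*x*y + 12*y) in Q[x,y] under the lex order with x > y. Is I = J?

Yes, the ideals are equal.

Two ideals are equal iff their reduced Gröbner bases coincide (the reduced basis is unique for a fixed ordering).
Buchberger on the first generating set:
f_1 = -7*x*y + 4*y, LT = x*y.
f_2 = -8*x*y - x - 2*y + 1, LT = x*y.

S(f_1,f_2): lcm = x*y. S = -1/8*x - 23/28*y + 1/8.
  leading term x: no divisor's leading term divides it; move -1/8*x to the remainder.
  leading term y: no divisor's leading term divides it; move -23/28*y to the remainder.
  leading term 1: no divisor's leading term divides it; move 1/8 to the remainder.
  remainder -1/8*x - 23/28*y + 1/8 ≠ 0; add g_3 = -1/8*x - 23/28*y + 1/8 to the basis.

S(f_1,g_3): lcm = x*y. S = -46/7*y**2 + 3/7*y.
  leading term y**2: no divisor's leading term divides it; move -46/7*y**2 to the remainder.
  leading term y: no divisor's leading term divides it; move 3/7*y to the remainder.
  remainder -46/7*y**2 + 3/7*y ≠ 0; add g_4 = -46/7*y**2 + 3/7*y to the basis.

The other S-polynomials (S(f_2,g_3), S(f_1,g_4), S(f_2,g_4), S(g_3,g_4)) all reduce to 0 modulo the current basis, so we have a Gröbner basis.
Inter-reduce: drop elements whose leading term is divisible by another's, tail-reduce, and make monic.
Reduced Gröbner basis: {x + 46/7*y - 1, y**2 - 3/46*y}.

Buchberger on the second generating set:
h_1 = 39*x*y + 4*x + 4*y - 4, LT = x*y.
h_2 = -21*x*y + 12*y, LT = x*y.

S(h_1,h_2): lcm = x*y. S = 4/39*x + 184/273*y - 4/39.
  leading term x: no divisor's leading term divides it; move 4/39*x to the remainder.
  leading term y: no divisor's leading term divides it; move 184/273*y to the remainder.
  leading term 1: no divisor's leading term divides it; move -4/39 to the remainder.
  remainder 4/39*x + 184/273*y - 4/39 ≠ 0; add k_3 = 4/39*x + 184/273*y - 4/39 to the basis.

S(h_1,k_3): lcm = x*y. S = 4/39*x - 46/7*y**2 + 43/39*y - 4/39.
  leading term x: subtract (1)·k_3 from 4/39*x - 46/7*y**2 + 43/39*y - 4/39 → -46/7*y**2 + 3/7*y
  leading term y**2: no divisor's leading term divides it; move -46/7*y**2 to the remainder.
  leading term y: no divisor's leading term divides it; move 3/7*y to the remainder.
  remainder -46/7*y**2 + 3/7*y ≠ 0; add k_4 = -46/7*y**2 + 3/7*y to the basis.

The other S-polynomials (S(h_2,k_3), S(h_1,k_4), S(h_2,k_4), S(k_3,k_4)) all reduce to 0 modulo the current basis, so we have a Gröbner basis.
Inter-reduce: drop elements whose leading term is divisible by another's, tail-reduce, and make monic.
Reduced Gröbner basis: {x + 46/7*y - 1, y**2 - 3/46*y}.

The two bases agree; hence the ideals are identical.
The choice of monomial ordering does not affect the verdict — as long as both bases are computed under the same ordering, their equality decides ideal equality.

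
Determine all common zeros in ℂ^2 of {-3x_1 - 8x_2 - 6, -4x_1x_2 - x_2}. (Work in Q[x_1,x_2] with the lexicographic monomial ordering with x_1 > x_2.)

Compute a lex Gröbner basis by Buchberger's algorithm.
f_1 = -3x_1 - 8x_2 - 6, LT = x_1.
f_2 = -4x_1x_2 - x_2, LT = x_1x_2.

S(f_1,f_2): lcm = x_1x_2. S = 8/3x_2^2 + 7/4x_2.
  reduce S modulo (f_1, f_2):
  remainder 8/3x_2^2 + 7/4x_2 ≠ 0; add h_3 = 8/3x_2^2 + 7/4x_2 to the basis.

The other S-polynomials (S(f_1,h_3), S(f_2,h_3)) all reduce to 0 modulo the current basis, so we have a Gröbner basis.
Inter-reduce: drop elements whose leading term is divisible by another's, tail-reduce, and make monic.
Reduced Gröbner basis: {x_1 + 8/3x_2 + 2, x_2^2 + 21/32x_2}.

Elimination: the polynomial x_2^2 + 21/32x_2 lies in the elimination ideal for x_2, so x_2 ∈ {-21/32, 0}. For each such x_2, the remaining basis elements (now univariate) give the rest of the solution.
  x_2 = -21/32: the earlier basis element becomes x_1 + 1/4 = 0, giving x_1 = -1/4 — point (-1/4, -21/32).
  x_2 = 0: the earlier basis element becomes x_1 + 2 = 0, giving x_1 = -2 — point (-2, 0).

{(-1/4, -21/32), (-2, 0)}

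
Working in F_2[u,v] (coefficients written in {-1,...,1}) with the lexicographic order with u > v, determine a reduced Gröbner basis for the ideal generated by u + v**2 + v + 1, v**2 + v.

G = {u + 1, v**2 + v}

f_1 = u + v**2 + v + 1, LT = u.
f_2 = v**2 + v, LT = v**2.

S(f_1,f_2): leading monomials are coprime, so the S-polynomial reduces to 0 (Buchberger's first criterion).
Every S-polynomial of the final basis reduces to 0, so we have a Gröbner basis.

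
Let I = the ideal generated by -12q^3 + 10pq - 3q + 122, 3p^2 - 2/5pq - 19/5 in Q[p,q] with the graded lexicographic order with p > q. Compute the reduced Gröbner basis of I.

G = {q^3 - 5/6pq + 1/4q - 61/6, p^2 - 2/15pq - 19/15}

f_1 = -12q^3 + 10pq - 3q + 122, LT = q^3.
f_2 = 3p^2 - 2/5pq - 19/5, LT = p^2.

The S-polynomials (S(f_1,f_2)) all reduce to 0 modulo the current basis, so we have a Gröbner basis.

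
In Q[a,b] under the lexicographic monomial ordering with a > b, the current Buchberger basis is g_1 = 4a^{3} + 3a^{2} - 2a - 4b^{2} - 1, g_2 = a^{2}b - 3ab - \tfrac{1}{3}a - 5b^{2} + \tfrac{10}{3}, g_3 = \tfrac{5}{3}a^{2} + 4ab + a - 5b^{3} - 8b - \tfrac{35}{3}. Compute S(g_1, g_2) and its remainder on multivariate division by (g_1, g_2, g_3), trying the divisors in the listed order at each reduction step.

S(g_1, g_2) = \tfrac{15}{4}a^{2}b + \tfrac{1}{3}a^{2} + 5ab^{2} - \tfrac{1}{2}ab - \tfrac{10}{3}a - b^{3} - \tfrac{1}{4}b; remainder on division = 5ab^{2} + \tfrac{199}{20}ab - \tfrac{137}{60}a + \tfrac{75}{4}b^{2} + \tfrac{27}{20}b - \tfrac{61}{6}.

lcm(LM(g_1), LM(g_2)) = a^{3}b.
S = (lcm/LT(g_1))·g_1 − (lcm/LT(g_2))·g_2 = \tfrac{15}{4}a^{2}b + \tfrac{1}{3}a^{2} + 5ab^{2} - \tfrac{1}{2}ab - \tfrac{10}{3}a - b^{3} - \tfrac{1}{4}b.
Reduce S modulo (g_1, g_2, g_3) in that order:
  leading term a^{2}b: subtract (\tfrac{15}{4})·g_2 from \tfrac{15}{4}a^{2}b + \tfrac{1}{3}a^{2} + 5ab^{2} - \tfrac{1}{2}ab - \tfrac{10}{3}a - b^{3} - \tfrac{1}{4}b → \tfrac{1}{3}a^{2} + 5ab^{2} + \tfrac{43}{4}ab - \tfrac{25}{12}a - b^{3} + \tfrac{75}{4}b^{2} - \tfrac{1}{4}b - \tfrac{25}{2}
  leading term a^{2}: subtract (\tfrac{1}{5})·g_3 from \tfrac{1}{3}a^{2} + 5ab^{2} + \tfrac{43}{4}ab - \tfrac{25}{12}a - b^{3} + \tfrac{75}{4}b^{2} - \tfrac{1}{4}b - \tfrac{25}{2} → 5ab^{2} + \tfrac{199}{20}ab - \tfrac{137}{60}a + \tfrac{75}{4}b^{2} + \tfrac{27}{20}b - \tfrac{61}{6}
  leading term ab^{2}: no divisor's leading term divides it; move 5ab^{2} to the remainder.
  leading term ab: no divisor's leading term divides it; move \tfrac{199}{20}ab to the remainder.
  leading term a: no divisor's leading term divides it; move -\tfrac{137}{60}a to the remainder.
  leading term b^{2}: no divisor's leading term divides it; move \tfrac{75}{4}b^{2} to the remainder.
  leading term b: no divisor's leading term divides it; move \tfrac{27}{20}b to the remainder.
  leading term 1: no divisor's leading term divides it; move -\tfrac{61}{6} to the remainder.
The remainder 5ab^{2} + \tfrac{199}{20}ab - \tfrac{137}{60}a + \tfrac{75}{4}b^{2} + \tfrac{27}{20}b - \tfrac{61}{6} is nonzero, so it would be added as the next basis element.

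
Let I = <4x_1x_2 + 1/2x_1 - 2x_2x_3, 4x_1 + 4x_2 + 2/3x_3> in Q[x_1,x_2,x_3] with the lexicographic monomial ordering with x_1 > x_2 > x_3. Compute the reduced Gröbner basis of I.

G = {x_1 + x_2 + 1/6x_3, x_2^2 + 2/3x_2x_3 + 1/8x_2 + 1/48x_3}

f_1 = 4x_1x_2 + 1/2x_1 - 2x_2x_3, LT = x_1x_2.
f_2 = 4x_1 + 4x_2 + 2/3x_3, LT = x_1.

S(f_1,f_2): lcm = x_1x_2. S = 1/8x_1 - x_2^2 - 2/3x_2x_3.
  reduce S modulo (f_1, f_2):
  remainder -x_2^2 - 2/3x_2x_3 - 1/8x_2 - 1/48x_3 ≠ 0; add g_3 = -x_2^2 - 2/3x_2x_3 - 1/8x_2 - 1/48x_3 to the basis.

The other S-polynomials (S(f_1,g_3), S(f_2,g_3)) all reduce to 0 modulo the current basis, so we have a Gröbner basis.
Inter-reduce: drop elements whose leading term is divisible by another's, tail-reduce, and make monic.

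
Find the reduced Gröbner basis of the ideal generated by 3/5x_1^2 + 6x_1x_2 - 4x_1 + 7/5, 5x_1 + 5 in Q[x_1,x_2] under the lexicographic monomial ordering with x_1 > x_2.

G = {x_1 + 1, x_2 - 1}

Buchberger's algorithm terminates because the ascending chain of leading-term ideals stabilizes.

f_1 = 3/5x_1^2 + 6x_1x_2 - 4x_1 + 7/5, LT = x_1^2.
f_2 = 5x_1 + 5, LT = x_1.

S(f_1,f_2): lcm = x_1^2. S = 10x_1x_2 - 23/3x_1 + 7/3.
  leading term x_1x_2: subtract (2x_2)·f_2 from 10x_1x_2 - 23/3x_1 + 7/3 → -23/3x_1 - 10x_2 + 7/3
  leading term x_1: subtract (-23/15)·f_2 from -23/3x_1 - 10x_2 + 7/3 → -10x_2 + 10
  leading term x_2: no divisor's leading term divides it; move -10x_2 to the remainder.
  leading term 1: no divisor's leading term divides it; move 10 to the remainder.
  remainder -10x_2 + 10 ≠ 0; add g_3 = -10x_2 + 10 to the basis.

S(f_1,g_3): leading monomials are coprime, so the S-polynomial reduces to 0 (Buchberger's first criterion).
S(f_2,g_3): leading monomials are coprime, so the S-polynomial reduces to 0 (Buchberger's first criterion).
Every S-polynomial of the final basis reduces to 0, so we have a Gröbner basis.
Inter-reduce: drop elements whose leading term is divisible by another's, tail-reduce, and make monic.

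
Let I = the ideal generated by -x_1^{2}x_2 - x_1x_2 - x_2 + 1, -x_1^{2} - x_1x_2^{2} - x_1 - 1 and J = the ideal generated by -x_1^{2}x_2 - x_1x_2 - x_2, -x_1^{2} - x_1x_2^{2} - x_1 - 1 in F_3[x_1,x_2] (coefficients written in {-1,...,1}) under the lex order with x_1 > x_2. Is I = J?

For a fixed monomial order, each ideal has a unique reduced Gröbner basis; comparing bases decides equality.
Buchberger on the first generating set:
f_1 = -x_1^{2}x_2 - x_1x_2 - x_2 + 1, LT = x_1^{2}x_2.
f_2 = -x_1^{2} - x_1x_2^{2} - x_1 - 1, LT = x_1^{2}.

S(f_1,f_2): lcm = x_1^{2}x_2. S = -x_1x_2^{3} - 1.
  leading term x_1x_2^{3}: no divisor's leading term divides it; move -x_1x_2^{3} to the remainder.
  leading term 1: no divisor's leading term divides it; move -1 to the remainder.
  remainder -x_1x_2^{3} - 1 ≠ 0; add g_3 = -x_1x_2^{3} - 1 to the basis.

S(f_1,g_3): lcm = x_1^{2}x_2^{3}. S = x_1x_2^{3} - x_1 + x_2^{3} - x_2^{2}.
  leading term x_1x_2^{3}: subtract (-1)·g_3 from x_1x_2^{3} - x_1 + x_2^{3} - x_2^{2} → -x_1 + x_2^{3} - x_2^{2} - 1
  leading term x_1: no divisor's leading term divides it; move -x_1 to the remainder.
  leading term x_2^{3}: no divisor's leading term divides it; move x_2^{3} to the remainder.
  leading term x_2^{2}: no divisor's leading term divides it; move -x_2^{2} to the remainder.
  leading term 1: no divisor's leading term divides it; move -1 to the remainder.
  remainder -x_1 + x_2^{3} - x_2^{2} - 1 ≠ 0; add g_4 = -x_1 + x_2^{3} - x_2^{2} - 1 to the basis.

S(g_3,g_4): lcm = x_1x_2^{3}. S = x_2^{6} - x_2^{5} - x_2^{3} + 1.
  leading term x_2^{6}: no divisor's leading term divides it; move x_2^{6} to the remainder.
  leading term x_2^{5}: no divisor's leading term divides it; move -x_2^{5} to the remainder.
  leading term x_2^{3}: no divisor's leading term divides it; move -x_2^{3} to the remainder.
  leading term 1: no divisor's leading term divides it; move 1 to the remainder.
  remainder x_2^{6} - x_2^{5} - x_2^{3} + 1 ≠ 0; add g_5 = x_2^{6} - x_2^{5} - x_2^{3} + 1 to the basis.

The other S-polynomials (S(f_2,g_3), S(f_1,g_4), S(f_2,g_4), S(f_1,g_5), S(f_2,g_5), S(g_3,g_5), S(g_4,g_5)) all reduce to 0 modulo the current basis, so we have a Gröbner basis.
Inter-reduce: drop elements whose leading term is divisible by another's, tail-reduce, and make monic.
Reduced Gröbner basis: {x_1 - x_2^{3} + x_2^{2} + 1, x_2^{6} - x_2^{5} - x_2^{3} + 1}.

Buchberger on the second generating set:
h_1 = -x_1^{2}x_2 - x_1x_2 - x_2, LT = x_1^{2}x_2.
h_2 = -x_1^{2} - x_1x_2^{2} - x_1 - 1, LT = x_1^{2}.

S(h_1,h_2): lcm = x_1^{2}x_2. S = -x_1x_2^{3}.
  leading term x_1x_2^{3}: no divisor's leading term divides it; move -x_1x_2^{3} to the remainder.
  remainder -x_1x_2^{3} ≠ 0; add k_3 = -x_1x_2^{3} to the basis.

S(h_1,k_3): lcm = x_1^{2}x_2^{3}. S = x_1x_2^{3} + x_2^{3}.
  leading term x_1x_2^{3}: subtract (-1)·k_3 from x_1x_2^{3} + x_2^{3} → x_2^{3}
  leading term x_2^{3}: no divisor's leading term divides it; move x_2^{3} to the remainder.
  remainder x_2^{3} ≠ 0; add k_4 = x_2^{3} to the basis.

The other S-polynomials (S(h_2,k_3), S(h_1,k_4), S(h_2,k_4), S(k_3,k_4)) all reduce to 0 modulo the current basis, so we have a Gröbner basis.
Inter-reduce: drop elements whose leading term is divisible by another's, tail-reduce, and make monic.
Reduced Gröbner basis: {x_1^{2} + x_1x_2^{2} + x_1 + 1, x_2^{3}}.

These differ, so the ideals are not equal.
The choice of monomial ordering does not affect the verdict — as long as both bases are computed under the same ordering, their equality decides ideal equality.

No, the ideals differ.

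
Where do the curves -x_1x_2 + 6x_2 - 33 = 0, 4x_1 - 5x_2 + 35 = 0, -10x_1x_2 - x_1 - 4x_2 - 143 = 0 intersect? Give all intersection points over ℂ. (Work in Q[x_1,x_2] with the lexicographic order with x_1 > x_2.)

{(-5, 3)}

Compute a lex Gröbner basis by Buchberger's algorithm.
f_1 = -x_1x_2 + 6x_2 - 33, LT = x_1x_2.
f_2 = 4x_1 - 5x_2 + 35, LT = x_1.
f_3 = -10x_1x_2 - x_1 - 4x_2 - 143, LT = x_1x_2.

S(f_1,f_2): lcm = x_1x_2. S = 5/4x_2^2 - 59/4x_2 + 33.
  leading term x_2^2: no divisor's leading term divides it; move 5/4x_2^2 to the remainder.
  leading term x_2: no divisor's leading term divides it; move -59/4x_2 to the remainder.
  leading term 1: no divisor's leading term divides it; move 33 to the remainder.
  remainder 5/4x_2^2 - 59/4x_2 + 33 ≠ 0; add h_4 = 5/4x_2^2 - 59/4x_2 + 33 to the basis.

S(f_1,f_3): lcm = x_1x_2. S = -1/10x_1 - 32/5x_2 + 187/10.
  leading term x_1: subtract (-1/40)·f_2 from -1/10x_1 - 32/5x_2 + 187/10 → -261/40x_2 + 783/40
  leading term x_2: no divisor's leading term divides it; move -261/40x_2 to the remainder.
  leading term 1: no divisor's leading term divides it; move 783/40 to the remainder.
  remainder -261/40x_2 + 783/40 ≠ 0; add h_5 = -261/40x_2 + 783/40 to the basis.

S(f_2,f_3): lcm = x_1x_2. S = -1/10x_1 - 5/4x_2^2 + 167/20x_2 - 143/10.
  leading term x_1: subtract (-1/40)·f_2 from -1/10x_1 - 5/4x_2^2 + 167/20x_2 - 143/10 → -5/4x_2^2 + 329/40x_2 - 537/40
  leading term x_2^2: subtract (-1)·h_4 from -5/4x_2^2 + 329/40x_2 - 537/40 → -261/40x_2 + 783/40
  leading term x_2: subtract (1)·h_5 from -261/40x_2 + 783/40 → 0
  remainder 0.

S(f_1,h_4): lcm = x_1x_2^2. S = 59/5x_1x_2 - 132/5x_1 - 6x_2^2 + 33x_2.
  leading term x_1x_2: subtract (-59/5)·f_1 from 59/5x_1x_2 - 132/5x_1 - 6x_2^2 + 33x_2 → -132/5x_1 - 6x_2^2 + 519/5x_2 - 1947/5
  leading term x_1: subtract (-33/5)·f_2 from -132/5x_1 - 6x_2^2 + 519/5x_2 - 1947/5 → -6x_2^2 + 354/5x_2 - 792/5
  leading term x_2^2: subtract (-24/5)·h_4 from -6x_2^2 + 354/5x_2 - 792/5 → 0
  remainder 0.

S(f_2,h_4): leading monomials are coprime, so the S-polynomial reduces to 0 (Buchberger's first criterion).
S(f_3,h_4): lcm = x_1x_2^2. S = 119/10x_1x_2 - 132/5x_1 + 2/5x_2^2 + 143/10x_2.
  leading term x_1x_2: subtract (-119/10)·f_1 from 119/10x_1x_2 - 132/5x_1 + 2/5x_2^2 + 143/10x_2 → -132/5x_1 + 2/5x_2^2 + 857/10x_2 - 3927/10
  leading term x_1: subtract (-33/5)·f_2 from -132/5x_1 + 2/5x_2^2 + 857/10x_2 - 3927/10 → 2/5x_2^2 + 527/10x_2 - 1617/10
  leading term x_2^2: subtract (8/25)·h_4 from 2/5x_2^2 + 527/10x_2 - 1617/10 → 2871/50x_2 - 8613/50
  leading term x_2: subtract (-44/5)·h_5 from 2871/50x_2 - 8613/50 → 0
  remainder 0.

S(f_1,h_5): lcm = x_1x_2. S = 3x_1 - 6x_2 + 33.
  leading term x_1: subtract (3/4)·f_2 from 3x_1 - 6x_2 + 33 → -9/4x_2 + 27/4
  leading term x_2: subtract (10/29)·h_5 from -9/4x_2 + 27/4 → 0
  remainder 0.

S(f_2,h_5): leading monomials are coprime, so the S-polynomial reduces to 0 (Buchberger's first criterion).
S(f_3,h_5): lcm = x_1x_2. S = 31/10x_1 + 2/5x_2 + 143/10.
  leading term x_1: subtract (31/40)·f_2 from 31/10x_1 + 2/5x_2 + 143/10 → 171/40x_2 - 513/40
  leading term x_2: subtract (-19/29)·h_5 from 171/40x_2 - 513/40 → 0
  remainder 0.

S(h_4,h_5): lcm = x_2^2. S = -44/5x_2 + 132/5.
  leading term x_2: subtract (352/261)·h_5 from -44/5x_2 + 132/5 → 0
  remainder 0.

Every S-polynomial of the final basis reduces to 0, so we have a Gröbner basis.
Inter-reduce: drop elements whose leading term is divisible by another's, tail-reduce, and make monic.
Reduced Gröbner basis: {x_1 + 5, x_2 - 3}.

A lex Gröbner basis eliminates variables successively. Here x_2 - 3 depends only on x_2, with roots {3}; lifting each root through the earlier basis elements recovers the full solutions.
  x_2 = 3: the earlier basis element becomes x_1 + 5 = 0, giving x_1 = -5 — point (-5, 3).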